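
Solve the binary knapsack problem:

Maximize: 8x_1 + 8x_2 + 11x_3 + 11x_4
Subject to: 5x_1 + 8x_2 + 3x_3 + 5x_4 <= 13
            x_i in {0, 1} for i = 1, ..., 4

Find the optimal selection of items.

Items: item 1 (v=8, w=5), item 2 (v=8, w=8), item 3 (v=11, w=3), item 4 (v=11, w=5)
Capacity: 13
Checking all 16 subsets (w = total weight, v = total value):
  {}: w = 0, v = 0
  {1}: w = 5, v = 8
  {2}: w = 8, v = 8
  {3}: w = 3, v = 11
  {4}: w = 5, v = 11
  {1, 2}: w = 13, v = 16
  {1, 3}: w = 8, v = 19
  {1, 4}: w = 10, v = 19
  {2, 3}: w = 11, v = 19
  {2, 4}: w = 13, v = 19
  {3, 4}: w = 8, v = 22
  {1, 2, 3}: w = 16 > 13, infeasible
  {1, 2, 4}: w = 18 > 13, infeasible
  {1, 3, 4}: w = 13, v = 30
  {2, 3, 4}: w = 16 > 13, infeasible
  {1, 2, 3, 4}: w = 21 > 13, infeasible
Best feasible subset: items [1, 3, 4]
Total weight: 13 <= 13, total value: 30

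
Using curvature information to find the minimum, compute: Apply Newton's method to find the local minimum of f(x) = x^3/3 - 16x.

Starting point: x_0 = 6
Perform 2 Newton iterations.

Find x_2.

f(x) = x^3/3 - 16x
f'(x) = x^2 - 16, f''(x) = 2x
Newton update: x_{n+1} = x_n - (x_n^2 - 16)/(2*x_n)
Step 1: x_0 = 6, f'=20, f''=12, x_1 = 13/3
Step 2: x_1 = 13/3, f'=25/9, f''=26/3, x_2 = 313/78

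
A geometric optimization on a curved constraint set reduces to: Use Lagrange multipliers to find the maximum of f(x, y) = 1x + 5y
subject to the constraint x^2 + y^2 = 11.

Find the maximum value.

Set up Lagrange conditions: grad f = lambda * grad g
  1 = 2*lambda*x
  5 = 2*lambda*y
From these: x/y = 1/5, so x = 1t, y = 5t for some t.
Substitute into constraint: (1t)^2 + (5t)^2 = 11
  t^2 * 26 = 11
  t = sqrt(11/26)
Maximum = 1*x + 5*y = (1^2 + 5^2)*t = 26 * sqrt(11/26) = sqrt(286)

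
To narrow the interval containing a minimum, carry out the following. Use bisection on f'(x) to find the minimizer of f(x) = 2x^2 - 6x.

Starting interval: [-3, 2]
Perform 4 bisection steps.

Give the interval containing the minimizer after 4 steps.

Finding critical point of f(x) = 2x^2 - 6x using bisection on f'(x) = 4x + -6.
f'(x) = 0 when x = 3/2.
Starting interval: [-3, 2]
Step 1: mid = -1/2, f'(mid) = -8, new interval = [-1/2, 2]
Step 2: mid = 3/4, f'(mid) = -3, new interval = [3/4, 2]
Step 3: mid = 11/8, f'(mid) = -1/2, new interval = [11/8, 2]
Step 4: mid = 27/16, f'(mid) = 3/4, new interval = [11/8, 27/16]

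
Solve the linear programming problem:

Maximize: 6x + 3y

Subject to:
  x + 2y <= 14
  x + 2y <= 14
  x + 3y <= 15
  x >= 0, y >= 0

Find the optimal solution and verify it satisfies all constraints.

Feasible vertices: (0, 0), (0, 5), (12, 1), (14, 0)
Objective 6x + 3y at each vertex:
  (0, 0): 0
  (0, 5): 15
  (12, 1): 75
  (14, 0): 84
Maximum is 84 at (14, 0).
Verify constraints at (x, y) = (14, 0):
  1*14 + 2*0 = 14 <= 14 (active)
  1*14 + 2*0 = 14 <= 14 (active)
  1*14 + 3*0 = 14 <= 15
  x = 14 >= 0, y = 0 >= 0. All constraints satisfied.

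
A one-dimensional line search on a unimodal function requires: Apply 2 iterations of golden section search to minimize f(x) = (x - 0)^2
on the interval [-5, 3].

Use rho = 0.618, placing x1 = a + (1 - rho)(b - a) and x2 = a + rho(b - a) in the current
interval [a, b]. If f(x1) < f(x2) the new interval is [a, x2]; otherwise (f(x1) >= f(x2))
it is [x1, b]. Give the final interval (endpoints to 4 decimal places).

Golden section search for min of f(x) = (x - 0)^2 on [-5, 3].
Each step: x1 = a + (1 - rho)(b - a), x2 = a + rho(b - a); if f(x1) < f(x2) keep [a, x2], otherwise keep [x1, b].
Step 1: [-5.0000, 3.0000], x1=-1.9440 (f=3.7791), x2=-0.0560 (f=0.0031); f(x1) > f(x2) => keep [-1.9440, 3.0000]
Step 2: [-1.9440, 3.0000], x1=-0.0554 (f=0.0031), x2=1.1114 (f=1.2352); f(x1) < f(x2) => keep [-1.9440, 1.1114]
Final interval: [-1.9440, 1.1114]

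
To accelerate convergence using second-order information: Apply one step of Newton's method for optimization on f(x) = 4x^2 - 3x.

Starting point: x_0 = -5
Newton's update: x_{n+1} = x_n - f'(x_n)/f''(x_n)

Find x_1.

f(x) = 4x^2 - 3x
f'(x) = 8x + (-3), f''(x) = 8
Newton step: x_1 = x_0 - f'(x_0)/f''(x_0)
f'(-5) = -43
x_1 = -5 - -43/8 = 3/8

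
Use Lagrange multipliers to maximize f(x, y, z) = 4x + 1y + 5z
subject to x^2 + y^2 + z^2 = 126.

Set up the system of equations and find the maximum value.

Lagrange conditions: 4 = 2*lambda*x, 1 = 2*lambda*y, 5 = 2*lambda*z
So x:4 = y:1 = z:5, i.e. x = 4t, y = 1t, z = 5t
Constraint: t^2*(4^2 + 1^2 + 5^2) = 126
  t^2 * 42 = 126  =>  t = sqrt(3)
Maximum = 4*4t + 1*1t + 5*5t = 42*sqrt(3) = sqrt(5292)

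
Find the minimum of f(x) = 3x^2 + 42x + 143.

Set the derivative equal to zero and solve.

f(x) = 3x^2 + 42x + 143
f'(x) = 6x + (42) = 0
x = -42/6 = -7
f(-7) = -4
Since f''(x) = 6 > 0, this is a minimum.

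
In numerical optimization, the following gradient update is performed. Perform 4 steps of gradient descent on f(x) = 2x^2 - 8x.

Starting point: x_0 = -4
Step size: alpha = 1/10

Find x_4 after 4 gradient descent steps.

f(x) = 2x^2 - 8x, f'(x) = 4x + (-8)
Step 1: f'(-4) = -24, x_1 = -4 - 1/10 * -24 = -8/5
Step 2: f'(-8/5) = -72/5, x_2 = -8/5 - 1/10 * -72/5 = -4/25
Step 3: f'(-4/25) = -216/25, x_3 = -4/25 - 1/10 * -216/25 = 88/125
Step 4: f'(88/125) = -648/125, x_4 = 88/125 - 1/10 * -648/125 = 764/625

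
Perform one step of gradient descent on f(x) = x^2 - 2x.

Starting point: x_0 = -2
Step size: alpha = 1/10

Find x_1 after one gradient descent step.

f(x) = x^2 - 2x
f'(x) = 2x - 2
f'(-2) = 2*-2 + (-2) = -6
x_1 = x_0 - alpha * f'(x_0) = -2 - 1/10 * -6 = -7/5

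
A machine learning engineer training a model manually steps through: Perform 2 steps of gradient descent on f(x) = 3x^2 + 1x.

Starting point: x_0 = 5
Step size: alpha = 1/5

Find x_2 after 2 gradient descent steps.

f(x) = 3x^2 + 1x, f'(x) = 6x + (1)
Step 1: f'(5) = 31, x_1 = 5 - 1/5 * 31 = -6/5
Step 2: f'(-6/5) = -31/5, x_2 = -6/5 - 1/5 * -31/5 = 1/25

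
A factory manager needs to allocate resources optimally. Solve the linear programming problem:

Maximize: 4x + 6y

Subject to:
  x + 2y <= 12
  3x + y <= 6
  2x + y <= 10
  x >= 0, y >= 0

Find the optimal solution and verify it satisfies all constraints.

Feasible vertices: (0, 0), (0, 6), (2, 0)
Objective 4x + 6y at each vertex:
  (0, 0): 0
  (0, 6): 36
  (2, 0): 8
Maximum is 36 at (0, 6).
Verify constraints at (x, y) = (0, 6):
  1*0 + 2*6 = 12 <= 12 (active)
  3*0 + 1*6 = 6 <= 6 (active)
  2*0 + 1*6 = 6 <= 10
  x = 0 >= 0, y = 6 >= 0. All constraints satisfied.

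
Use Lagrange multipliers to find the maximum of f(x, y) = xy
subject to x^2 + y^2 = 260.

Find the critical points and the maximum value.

Lagrange conditions: y = 2*lambda*x and x = 2*lambda*y
If x = 0 then y = 0, violating the constraint, so x, y != 0.
Dividing: y/x = x/y => x^2 = y^2 => y = x or y = -x
Constraint: 2x^2 = 260 => x^2 = 130 => x = +/-sqrt(130)
Critical points: (sqrt(130), sqrt(130)), (-sqrt(130), -sqrt(130)), (sqrt(130), -sqrt(130)), (-sqrt(130), sqrt(130))
  y = x:  xy = x^2 = 130  at (sqrt(130), sqrt(130)) and (-sqrt(130), -sqrt(130))
  y = -x: xy = -x^2 = -130 at (sqrt(130), -sqrt(130)) and (-sqrt(130), sqrt(130))
Maximum xy = 130 at (sqrt(130), sqrt(130)) and (-sqrt(130), -sqrt(130))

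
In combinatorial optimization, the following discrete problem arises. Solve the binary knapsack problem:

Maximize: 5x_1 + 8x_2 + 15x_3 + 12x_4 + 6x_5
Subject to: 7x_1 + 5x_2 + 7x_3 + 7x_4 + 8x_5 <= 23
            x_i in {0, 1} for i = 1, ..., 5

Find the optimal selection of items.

Items: item 1 (v=5, w=7), item 2 (v=8, w=5), item 3 (v=15, w=7), item 4 (v=12, w=7), item 5 (v=6, w=8)
Capacity: 23
Checking all 32 subsets (w = total weight, v = total value):
  {}: w = 0, v = 0
  {1}: w = 7, v = 5
  {2}: w = 5, v = 8
  {3}: w = 7, v = 15
  {4}: w = 7, v = 12
  {5}: w = 8, v = 6
  {1, 2}: w = 12, v = 13
  {1, 3}: w = 14, v = 20
  {1, 4}: w = 14, v = 17
  {1, 5}: w = 15, v = 11
  {2, 3}: w = 12, v = 23
  {2, 4}: w = 12, v = 20
  {2, 5}: w = 13, v = 14
  {3, 4}: w = 14, v = 27
  {3, 5}: w = 15, v = 21
  {4, 5}: w = 15, v = 18
  {1, 2, 3}: w = 19, v = 28
  {1, 2, 4}: w = 19, v = 25
  {1, 2, 5}: w = 20, v = 19
  {1, 3, 4}: w = 21, v = 32
  {1, 3, 5}: w = 22, v = 26
  {1, 4, 5}: w = 22, v = 23
  {2, 3, 4}: w = 19, v = 35
  {2, 3, 5}: w = 20, v = 29
  {2, 4, 5}: w = 20, v = 26
  {3, 4, 5}: w = 22, v = 33
  {1, 2, 3, 4}: w = 26 > 23, infeasible
  {1, 2, 3, 5}: w = 27 > 23, infeasible
  {1, 2, 4, 5}: w = 27 > 23, infeasible
  {1, 3, 4, 5}: w = 29 > 23, infeasible
  {2, 3, 4, 5}: w = 27 > 23, infeasible
  {1, 2, 3, 4, 5}: w = 34 > 23, infeasible
Best feasible subset: items [2, 3, 4]
Total weight: 19 <= 23, total value: 35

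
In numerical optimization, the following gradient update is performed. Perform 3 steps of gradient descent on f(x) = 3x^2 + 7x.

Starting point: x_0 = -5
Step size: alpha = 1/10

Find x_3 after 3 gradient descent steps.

f(x) = 3x^2 + 7x, f'(x) = 6x + (7)
Step 1: f'(-5) = -23, x_1 = -5 - 1/10 * -23 = -27/10
Step 2: f'(-27/10) = -46/5, x_2 = -27/10 - 1/10 * -46/5 = -89/50
Step 3: f'(-89/50) = -92/25, x_3 = -89/50 - 1/10 * -92/25 = -353/250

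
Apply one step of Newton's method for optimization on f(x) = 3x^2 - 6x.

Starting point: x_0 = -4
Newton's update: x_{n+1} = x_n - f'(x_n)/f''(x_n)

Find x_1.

f(x) = 3x^2 - 6x
f'(x) = 6x + (-6), f''(x) = 6
Newton step: x_1 = x_0 - f'(x_0)/f''(x_0)
f'(-4) = -30
x_1 = -4 - -30/6 = 1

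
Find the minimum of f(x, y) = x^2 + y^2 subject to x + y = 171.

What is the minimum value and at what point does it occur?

Substitute y = 171 - x into f(x,y) = x^2 + y^2:
g(x) = x^2 + (171 - x)^2 = 2x^2 - 342x + 29241
g'(x) = 4x - 342 = 0  =>  x = 171/2
y = 171 - 171/2 = 171/2
Minimum value = (171/2)^2 + (171/2)^2 = 29241/2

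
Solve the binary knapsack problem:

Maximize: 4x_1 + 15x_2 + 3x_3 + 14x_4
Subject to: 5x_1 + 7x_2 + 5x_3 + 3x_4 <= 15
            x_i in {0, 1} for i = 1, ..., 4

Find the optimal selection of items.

Items: item 1 (v=4, w=5), item 2 (v=15, w=7), item 3 (v=3, w=5), item 4 (v=14, w=3)
Capacity: 15
Checking all 16 subsets (w = total weight, v = total value):
  {}: w = 0, v = 0
  {1}: w = 5, v = 4
  {2}: w = 7, v = 15
  {3}: w = 5, v = 3
  {4}: w = 3, v = 14
  {1, 2}: w = 12, v = 19
  {1, 3}: w = 10, v = 7
  {1, 4}: w = 8, v = 18
  {2, 3}: w = 12, v = 18
  {2, 4}: w = 10, v = 29
  {3, 4}: w = 8, v = 17
  {1, 2, 3}: w = 17 > 15, infeasible
  {1, 2, 4}: w = 15, v = 33
  {1, 3, 4}: w = 13, v = 21
  {2, 3, 4}: w = 15, v = 32
  {1, 2, 3, 4}: w = 20 > 15, infeasible
Best feasible subset: items [1, 2, 4]
Total weight: 15 <= 15, total value: 33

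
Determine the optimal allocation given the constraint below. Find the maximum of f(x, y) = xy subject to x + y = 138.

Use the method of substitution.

Substitute y = 138 - x into f(x,y) = xy:
g(x) = x(138 - x) = 138x - x^2
g'(x) = 138 - 2x = 0  =>  x = 69
y = 138 - 69 = 69
Maximum value = 69 * 69 = 4761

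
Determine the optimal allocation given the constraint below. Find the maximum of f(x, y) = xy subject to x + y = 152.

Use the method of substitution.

Substitute y = 152 - x into f(x,y) = xy:
g(x) = x(152 - x) = 152x - x^2
g'(x) = 152 - 2x = 0  =>  x = 76
y = 152 - 76 = 76
Maximum value = 76 * 76 = 5776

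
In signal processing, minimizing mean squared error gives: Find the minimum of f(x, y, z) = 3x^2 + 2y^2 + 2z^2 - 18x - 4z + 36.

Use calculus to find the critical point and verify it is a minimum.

f(x,y,z) = 3x^2 + 2y^2 + 2z^2 - 18x - 4z + 36
df/dx = 6x + (-18) = 0 => x = 3
df/dy = 4y + (0) = 0 => y = 0
df/dz = 4z + (-4) = 0 => z = 1
f(3,0,1) = 3*(3)^2 + 2*(0)^2 + 2*(1)^2 + -18*(3) + -4*(1) + 36 = 7
Hessian is diagonal with entries 6, 4, 4 > 0, confirmed minimum.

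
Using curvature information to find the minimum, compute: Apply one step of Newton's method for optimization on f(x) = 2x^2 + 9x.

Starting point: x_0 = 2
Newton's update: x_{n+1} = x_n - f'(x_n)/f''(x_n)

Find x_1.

f(x) = 2x^2 + 9x
f'(x) = 4x + (9), f''(x) = 4
Newton step: x_1 = x_0 - f'(x_0)/f''(x_0)
f'(2) = 17
x_1 = 2 - 17/4 = -9/4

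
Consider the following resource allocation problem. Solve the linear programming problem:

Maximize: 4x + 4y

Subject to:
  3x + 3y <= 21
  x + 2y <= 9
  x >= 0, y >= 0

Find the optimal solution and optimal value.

Feasible vertices: (0, 0), (0, 9/2), (5, 2), (7, 0)
Objective 4x + 4y at each:
  (0, 0): 0
  (0, 9/2): 18
  (5, 2): 28
  (7, 0): 28
Maximum is 28 at (5, 2).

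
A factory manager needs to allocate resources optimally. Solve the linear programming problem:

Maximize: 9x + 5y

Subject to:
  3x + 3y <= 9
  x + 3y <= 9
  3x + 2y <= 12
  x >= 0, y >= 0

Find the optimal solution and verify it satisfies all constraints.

Feasible vertices: (0, 0), (0, 3), (3, 0)
Objective 9x + 5y at each vertex:
  (0, 0): 0
  (0, 3): 15
  (3, 0): 27
Maximum is 27 at (3, 0).
Verify constraints at (x, y) = (3, 0):
  3*3 + 3*0 = 9 <= 9 (active)
  1*3 + 3*0 = 3 <= 9
  3*3 + 2*0 = 9 <= 12
  x = 3 >= 0, y = 0 >= 0. All constraints satisfied.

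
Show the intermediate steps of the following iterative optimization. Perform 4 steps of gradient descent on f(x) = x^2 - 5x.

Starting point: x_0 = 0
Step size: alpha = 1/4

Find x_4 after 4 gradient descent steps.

f(x) = x^2 - 5x, f'(x) = 2x + (-5)
Step 1: f'(0) = -5, x_1 = 0 - 1/4 * -5 = 5/4
Step 2: f'(5/4) = -5/2, x_2 = 5/4 - 1/4 * -5/2 = 15/8
Step 3: f'(15/8) = -5/4, x_3 = 15/8 - 1/4 * -5/4 = 35/16
Step 4: f'(35/16) = -5/8, x_4 = 35/16 - 1/4 * -5/8 = 75/32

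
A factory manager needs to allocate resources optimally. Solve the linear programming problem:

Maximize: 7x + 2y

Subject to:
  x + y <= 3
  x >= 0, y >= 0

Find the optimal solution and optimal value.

The feasible region has vertices at [(0, 0), (3, 0), (0, 3)].
Checking objective 7x + 2y at each vertex:
  (0, 0): 7*0 + 2*0 = 0
  (3, 0): 7*3 + 2*0 = 21
  (0, 3): 7*0 + 2*3 = 6
Maximum is 21 at (3, 0).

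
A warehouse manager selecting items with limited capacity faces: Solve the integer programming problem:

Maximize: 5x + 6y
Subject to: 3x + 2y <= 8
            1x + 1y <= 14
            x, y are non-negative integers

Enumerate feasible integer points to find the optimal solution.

Constraint 1: 3x + 2y <= 8
Constraint 2: 1x + 1y <= 14
Feasible x range (need y >= 0): 0 <= x <= min(8/3, 14/1) => x in {0, ..., 2}.
Enumerate feasible integer points row by row (the coefficient of y is 6 > 0, so for each x the largest feasible y gives the best value):
  x = 0: y <= min((8 - 3*0)/2, (14 - 1*0)/1) => y in {0, ..., 4}; best 5*0 + 6*4 = 24
  x = 1: y <= min((8 - 3*1)/2, (14 - 1*1)/1) => y in {0, ..., 2}; best 5*1 + 6*2 = 17
  x = 2: y <= min((8 - 3*2)/2, (14 - 1*2)/1) => y in {0, ..., 1}; best 5*2 + 6*1 = 16
The maximum 5x + 6y = 24 is achieved at x = 0, y = 4.
Check: 3*0 + 2*4 = 8 <= 8 and 1*0 + 1*4 = 4 <= 14.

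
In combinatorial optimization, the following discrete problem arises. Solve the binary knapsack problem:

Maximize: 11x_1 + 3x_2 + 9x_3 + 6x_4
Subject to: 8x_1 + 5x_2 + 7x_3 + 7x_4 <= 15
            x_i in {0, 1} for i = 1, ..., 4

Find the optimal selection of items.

Items: item 1 (v=11, w=8), item 2 (v=3, w=5), item 3 (v=9, w=7), item 4 (v=6, w=7)
Capacity: 15
Checking all 16 subsets (w = total weight, v = total value):
  {}: w = 0, v = 0
  {1}: w = 8, v = 11
  {2}: w = 5, v = 3
  {3}: w = 7, v = 9
  {4}: w = 7, v = 6
  {1, 2}: w = 13, v = 14
  {1, 3}: w = 15, v = 20
  {1, 4}: w = 15, v = 17
  {2, 3}: w = 12, v = 12
  {2, 4}: w = 12, v = 9
  {3, 4}: w = 14, v = 15
  {1, 2, 3}: w = 20 > 15, infeasible
  {1, 2, 4}: w = 20 > 15, infeasible
  {1, 3, 4}: w = 22 > 15, infeasible
  {2, 3, 4}: w = 19 > 15, infeasible
  {1, 2, 3, 4}: w = 27 > 15, infeasible
Best feasible subset: items [1, 3]
Total weight: 15 <= 15, total value: 20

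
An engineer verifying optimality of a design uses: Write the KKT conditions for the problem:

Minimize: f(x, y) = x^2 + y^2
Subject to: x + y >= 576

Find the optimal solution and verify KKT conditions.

KKT conditions for min x^2 + y^2 s.t. x + y >= 576:
Stationarity: 2x = mu, 2y = mu
So x = y = mu/2.
Complementary slackness: mu*(x + y - 576) = 0
Primal feasibility: x + y >= 576; dual feasibility: mu >= 0
If mu = 0 then x = y = 0, but 0 + 0 < 576 is infeasible, so the constraint is active.
Constraint active: x + y = 2*(mu/2) = 576 => mu = 576
x = y = 288, f = 165888
Verify: stationarity 2*288 = 576 = mu; primal 288 + 288 = 576 >= 576; dual mu = 576 >= 0; complementary slackness 576*(576 - 576) = 0. All KKT conditions hold.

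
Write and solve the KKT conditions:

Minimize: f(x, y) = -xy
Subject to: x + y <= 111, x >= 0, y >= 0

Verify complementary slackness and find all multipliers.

Problem: min -xy s.t. x + y <= 111 (multiplier lambda), x >= 0 (mu_x), y >= 0 (mu_y)
KKT stationarity: -y + lambda - mu_x = 0, -x + lambda - mu_y = 0, with lambda, mu_x, mu_y >= 0
Complementary slackness: lambda*(x + y - 111) = 0, mu_x*x = 0, mu_y*y = 0
If lambda = 0: y = -mu_x <= 0 and x = -mu_y <= 0 force x = y = 0 with f = 0; but x = y = 111/2 is feasible with f = -12321/4 < 0, so this is not the minimum. Hence lambda > 0 and x + y = 111.
Try x > 0, y > 0 (so mu_x = mu_y = 0): y = lambda, x = lambda => x = y = lambda
x + y = 111 => 2*lambda = 111 => lambda = 111/2
x* = y* = 111/2 > 0, consistent with mu_x = mu_y = 0.
(Any feasible point with x = 0 or y = 0 has f = 0 > -12321/4, so the minimum is not on those boundaries.)
min(-xy) = -12321/4 (i.e. max xy = 12321/4)
Multipliers: lambda = 111/2, mu_x = 0, mu_y = 0
Complementary slackness: lambda*(x + y - 111) = 111/2*(111/2 + 111/2 - 111) = 0, mu_x*x = 0*111/2 = 0, mu_y*y = 0*111/2 = 0. Satisfied.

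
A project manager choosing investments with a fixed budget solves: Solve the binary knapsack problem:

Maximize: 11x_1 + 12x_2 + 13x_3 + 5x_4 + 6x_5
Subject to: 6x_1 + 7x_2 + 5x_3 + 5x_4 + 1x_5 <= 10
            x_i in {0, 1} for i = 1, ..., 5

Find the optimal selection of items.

Items: item 1 (v=11, w=6), item 2 (v=12, w=7), item 3 (v=13, w=5), item 4 (v=5, w=5), item 5 (v=6, w=1)
Capacity: 10
Checking all 32 subsets (w = total weight, v = total value):
  {}: w = 0, v = 0
  {1}: w = 6, v = 11
  {2}: w = 7, v = 12
  {3}: w = 5, v = 13
  {4}: w = 5, v = 5
  {5}: w = 1, v = 6
  {1, 2}: w = 13 > 10, infeasible
  {1, 3}: w = 11 > 10, infeasible
  {1, 4}: w = 11 > 10, infeasible
  {1, 5}: w = 7, v = 17
  {2, 3}: w = 12 > 10, infeasible
  {2, 4}: w = 12 > 10, infeasible
  {2, 5}: w = 8, v = 18
  {3, 4}: w = 10, v = 18
  {3, 5}: w = 6, v = 19
  {4, 5}: w = 6, v = 11
  {1, 2, 3}: w = 18 > 10, infeasible
  {1, 2, 4}: w = 18 > 10, infeasible
  {1, 2, 5}: w = 14 > 10, infeasible
  {1, 3, 4}: w = 16 > 10, infeasible
  {1, 3, 5}: w = 12 > 10, infeasible
  {1, 4, 5}: w = 12 > 10, infeasible
  {2, 3, 4}: w = 17 > 10, infeasible
  {2, 3, 5}: w = 13 > 10, infeasible
  {2, 4, 5}: w = 13 > 10, infeasible
  {3, 4, 5}: w = 11 > 10, infeasible
  {1, 2, 3, 4}: w = 23 > 10, infeasible
  {1, 2, 3, 5}: w = 19 > 10, infeasible
  {1, 2, 4, 5}: w = 19 > 10, infeasible
  {1, 3, 4, 5}: w = 17 > 10, infeasible
  {2, 3, 4, 5}: w = 18 > 10, infeasible
  {1, 2, 3, 4, 5}: w = 24 > 10, infeasible
Best feasible subset: items [3, 5]
Total weight: 6 <= 10, total value: 19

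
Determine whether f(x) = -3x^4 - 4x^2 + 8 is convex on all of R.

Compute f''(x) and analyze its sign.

f(x) = -3x^4 - 4x^2 + 8
f'(x) = -12x^3 + -8x
f''(x) = -36x^2 + -8
f''(x) = -36x^2 + -8 <= -8 < 0 for all x
Therefore, f is concave on R.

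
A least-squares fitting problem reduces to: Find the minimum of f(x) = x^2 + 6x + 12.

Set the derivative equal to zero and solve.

f(x) = x^2 + 6x + 12
f'(x) = 2x + (6) = 0
x = -6/2 = -3
f(-3) = 3
Since f''(x) = 2 > 0, this is a minimum.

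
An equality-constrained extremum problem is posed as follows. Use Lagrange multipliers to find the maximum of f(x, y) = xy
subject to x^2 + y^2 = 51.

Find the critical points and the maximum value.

Lagrange conditions: y = 2*lambda*x and x = 2*lambda*y
If x = 0 then y = 0, violating the constraint, so x, y != 0.
Dividing: y/x = x/y => x^2 = y^2 => y = x or y = -x
Constraint: 2x^2 = 51 => x^2 = 51/2 => x = +/-sqrt(51/2)
Critical points: (sqrt(51/2), sqrt(51/2)), (-sqrt(51/2), -sqrt(51/2)), (sqrt(51/2), -sqrt(51/2)), (-sqrt(51/2), sqrt(51/2))
  y = x:  xy = x^2 = 51/2  at (sqrt(51/2), sqrt(51/2)) and (-sqrt(51/2), -sqrt(51/2))
  y = -x: xy = -x^2 = -51/2 at (sqrt(51/2), -sqrt(51/2)) and (-sqrt(51/2), sqrt(51/2))
Maximum xy = 51/2 at (sqrt(51/2), sqrt(51/2)) and (-sqrt(51/2), -sqrt(51/2))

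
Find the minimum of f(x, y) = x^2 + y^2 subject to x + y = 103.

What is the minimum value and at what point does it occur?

Substitute y = 103 - x into f(x,y) = x^2 + y^2:
g(x) = x^2 + (103 - x)^2 = 2x^2 - 206x + 10609
g'(x) = 4x - 206 = 0  =>  x = 103/2
y = 103 - 103/2 = 103/2
Minimum value = (103/2)^2 + (103/2)^2 = 10609/2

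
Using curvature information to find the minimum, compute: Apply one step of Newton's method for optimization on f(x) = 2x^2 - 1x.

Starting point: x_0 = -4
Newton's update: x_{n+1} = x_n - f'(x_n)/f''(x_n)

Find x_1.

f(x) = 2x^2 - 1x
f'(x) = 4x + (-1), f''(x) = 4
Newton step: x_1 = x_0 - f'(x_0)/f''(x_0)
f'(-4) = -17
x_1 = -4 - -17/4 = 1/4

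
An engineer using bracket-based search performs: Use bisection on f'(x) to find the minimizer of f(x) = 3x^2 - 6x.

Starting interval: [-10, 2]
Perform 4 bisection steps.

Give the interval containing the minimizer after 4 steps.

Finding critical point of f(x) = 3x^2 - 6x using bisection on f'(x) = 6x + -6.
f'(x) = 0 when x = 1.
Starting interval: [-10, 2]
Step 1: mid = -4, f'(mid) = -30, new interval = [-4, 2]
Step 2: mid = -1, f'(mid) = -12, new interval = [-1, 2]
Step 3: mid = 1/2, f'(mid) = -3, new interval = [1/2, 2]
Step 4: mid = 5/4, f'(mid) = 3/2, new interval = [1/2, 5/4]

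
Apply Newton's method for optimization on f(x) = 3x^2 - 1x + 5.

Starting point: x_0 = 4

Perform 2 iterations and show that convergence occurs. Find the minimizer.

f(x) = 3x^2 - 1x + 5, f'(x) = 6x + (-1), f''(x) = 6
Step 1: f'(4) = 23, x_1 = 4 - 23/6 = 1/6
Step 2: f'(1/6) = 0, x_2 = 1/6 (converged)
Newton's method converges in 1 step for quadratics.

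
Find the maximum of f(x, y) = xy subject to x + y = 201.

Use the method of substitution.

Substitute y = 201 - x into f(x,y) = xy:
g(x) = x(201 - x) = 201x - x^2
g'(x) = 201 - 2x = 0  =>  x = 201/2
y = 201 - 201/2 = 201/2
Maximum value = (201/2) * (201/2) = 40401/4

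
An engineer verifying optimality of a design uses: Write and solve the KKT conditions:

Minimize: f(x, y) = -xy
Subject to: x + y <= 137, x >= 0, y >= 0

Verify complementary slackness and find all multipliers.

Problem: min -xy s.t. x + y <= 137 (multiplier lambda), x >= 0 (mu_x), y >= 0 (mu_y)
KKT stationarity: -y + lambda - mu_x = 0, -x + lambda - mu_y = 0, with lambda, mu_x, mu_y >= 0
Complementary slackness: lambda*(x + y - 137) = 0, mu_x*x = 0, mu_y*y = 0
If lambda = 0: y = -mu_x <= 0 and x = -mu_y <= 0 force x = y = 0 with f = 0; but x = y = 137/2 is feasible with f = -18769/4 < 0, so this is not the minimum. Hence lambda > 0 and x + y = 137.
Try x > 0, y > 0 (so mu_x = mu_y = 0): y = lambda, x = lambda => x = y = lambda
x + y = 137 => 2*lambda = 137 => lambda = 137/2
x* = y* = 137/2 > 0, consistent with mu_x = mu_y = 0.
(Any feasible point with x = 0 or y = 0 has f = 0 > -18769/4, so the minimum is not on those boundaries.)
min(-xy) = -18769/4 (i.e. max xy = 18769/4)
Multipliers: lambda = 137/2, mu_x = 0, mu_y = 0
Complementary slackness: lambda*(x + y - 137) = 137/2*(137/2 + 137/2 - 137) = 0, mu_x*x = 0*137/2 = 0, mu_y*y = 0*137/2 = 0. Satisfied.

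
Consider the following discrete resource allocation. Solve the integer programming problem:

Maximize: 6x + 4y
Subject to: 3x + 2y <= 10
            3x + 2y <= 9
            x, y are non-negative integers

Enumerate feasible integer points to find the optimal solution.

Constraint 1: 3x + 2y <= 10
Constraint 2: 3x + 2y <= 9
Feasible x range (need y >= 0): 0 <= x <= min(10/3, 9/3) => x in {0, ..., 3}.
Enumerate feasible integer points row by row (the coefficient of y is 4 > 0, so for each x the largest feasible y gives the best value):
  x = 0: y <= min((10 - 3*0)/2, (9 - 3*0)/2) => y in {0, ..., 4}; best 6*0 + 4*4 = 16
  x = 1: y <= min((10 - 3*1)/2, (9 - 3*1)/2) => y in {0, ..., 3}; best 6*1 + 4*3 = 18
  x = 2: y <= min((10 - 3*2)/2, (9 - 3*2)/2) => y in {0, ..., 1}; best 6*2 + 4*1 = 16
  x = 3: y <= min((10 - 3*3)/2, (9 - 3*3)/2) => y in {0}; best 6*3 + 4*0 = 18
The maximum 6x + 4y = 18 is achieved at x = 1, y = 3.
(The same value 18 is also attained at (3, 0).)
Check: 3*1 + 2*3 = 9 <= 10 and 3*1 + 2*3 = 9 <= 9.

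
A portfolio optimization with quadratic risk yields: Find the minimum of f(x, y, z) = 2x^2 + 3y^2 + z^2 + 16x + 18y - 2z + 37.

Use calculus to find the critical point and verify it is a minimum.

f(x,y,z) = 2x^2 + 3y^2 + z^2 + 16x + 18y - 2z + 37
df/dx = 4x + (16) = 0 => x = -4
df/dy = 6y + (18) = 0 => y = -3
df/dz = 2z + (-2) = 0 => z = 1
f(-4,-3,1) = 2*(-4)^2 + 3*(-3)^2 + 1*(1)^2 + 16*(-4) + 18*(-3) + -2*(1) + 37 = -23
Hessian is diagonal with entries 4, 6, 2 > 0, confirmed minimum.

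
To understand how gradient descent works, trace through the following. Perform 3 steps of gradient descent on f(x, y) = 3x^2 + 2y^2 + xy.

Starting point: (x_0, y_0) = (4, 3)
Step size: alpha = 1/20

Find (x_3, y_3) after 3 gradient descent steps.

f(x,y) = 3x^2 + 2y^2 + xy
grad_x = 6x + 1y, grad_y = 4y + 1x
Step 1: grad = (27, 16), (53/20, 11/5)
Step 2: grad = (181/10, 229/20), (349/200, 651/400)
Step 3: grad = (4839/400, 1651/200), (9121/8000, 4859/4000)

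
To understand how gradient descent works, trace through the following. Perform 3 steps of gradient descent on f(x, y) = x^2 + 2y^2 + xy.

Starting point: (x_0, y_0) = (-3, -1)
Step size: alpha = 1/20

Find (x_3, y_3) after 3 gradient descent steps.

f(x,y) = x^2 + 2y^2 + xy
grad_x = 2x + 1y, grad_y = 4y + 1x
Step 1: grad = (-7, -7), (-53/20, -13/20)
Step 2: grad = (-119/20, -21/4), (-941/400, -31/80)
Step 3: grad = (-2037/400, -1561/400), (-16783/8000, -1539/8000)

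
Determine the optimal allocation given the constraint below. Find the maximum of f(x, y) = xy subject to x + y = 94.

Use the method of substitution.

Substitute y = 94 - x into f(x,y) = xy:
g(x) = x(94 - x) = 94x - x^2
g'(x) = 94 - 2x = 0  =>  x = 47
y = 94 - 47 = 47
Maximum value = 47 * 47 = 2209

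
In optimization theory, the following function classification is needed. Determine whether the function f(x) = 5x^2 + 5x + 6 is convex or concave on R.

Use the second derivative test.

f(x) = 5x^2 + 5x + 6
f'(x) = 10x + 5
f''(x) = 10
Since f''(x) = 10 > 0 for all x, f is convex on R.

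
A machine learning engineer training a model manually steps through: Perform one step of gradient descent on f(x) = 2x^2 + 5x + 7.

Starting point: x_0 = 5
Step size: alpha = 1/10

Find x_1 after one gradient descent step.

f(x) = 2x^2 + 5x + 7
f'(x) = 4x + 5
f'(5) = 4*5 + (5) = 25
x_1 = x_0 - alpha * f'(x_0) = 5 - 1/10 * 25 = 5/2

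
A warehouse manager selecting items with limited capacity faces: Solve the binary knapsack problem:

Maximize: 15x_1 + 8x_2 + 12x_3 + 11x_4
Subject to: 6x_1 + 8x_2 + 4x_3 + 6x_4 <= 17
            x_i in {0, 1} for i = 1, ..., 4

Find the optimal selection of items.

Items: item 1 (v=15, w=6), item 2 (v=8, w=8), item 3 (v=12, w=4), item 4 (v=11, w=6)
Capacity: 17
Checking all 16 subsets (w = total weight, v = total value):
  {}: w = 0, v = 0
  {1}: w = 6, v = 15
  {2}: w = 8, v = 8
  {3}: w = 4, v = 12
  {4}: w = 6, v = 11
  {1, 2}: w = 14, v = 23
  {1, 3}: w = 10, v = 27
  {1, 4}: w = 12, v = 26
  {2, 3}: w = 12, v = 20
  {2, 4}: w = 14, v = 19
  {3, 4}: w = 10, v = 23
  {1, 2, 3}: w = 18 > 17, infeasible
  {1, 2, 4}: w = 20 > 17, infeasible
  {1, 3, 4}: w = 16, v = 38
  {2, 3, 4}: w = 18 > 17, infeasible
  {1, 2, 3, 4}: w = 24 > 17, infeasible
Best feasible subset: items [1, 3, 4]
Total weight: 16 <= 17, total value: 38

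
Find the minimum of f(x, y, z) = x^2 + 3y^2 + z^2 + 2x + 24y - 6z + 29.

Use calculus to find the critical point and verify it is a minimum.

f(x,y,z) = x^2 + 3y^2 + z^2 + 2x + 24y - 6z + 29
df/dx = 2x + (2) = 0 => x = -1
df/dy = 6y + (24) = 0 => y = -4
df/dz = 2z + (-6) = 0 => z = 3
f(-1,-4,3) = 1*(-1)^2 + 3*(-4)^2 + 1*(3)^2 + 2*(-1) + 24*(-4) + -6*(3) + 29 = -29
Hessian is diagonal with entries 2, 6, 2 > 0, confirmed minimum.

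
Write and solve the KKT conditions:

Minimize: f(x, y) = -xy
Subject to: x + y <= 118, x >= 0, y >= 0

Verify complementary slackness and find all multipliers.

Problem: min -xy s.t. x + y <= 118 (multiplier lambda), x >= 0 (mu_x), y >= 0 (mu_y)
KKT stationarity: -y + lambda - mu_x = 0, -x + lambda - mu_y = 0, with lambda, mu_x, mu_y >= 0
Complementary slackness: lambda*(x + y - 118) = 0, mu_x*x = 0, mu_y*y = 0
If lambda = 0: y = -mu_x <= 0 and x = -mu_y <= 0 force x = y = 0 with f = 0; but x = y = 59 is feasible with f = -3481 < 0, so this is not the minimum. Hence lambda > 0 and x + y = 118.
Try x > 0, y > 0 (so mu_x = mu_y = 0): y = lambda, x = lambda => x = y = lambda
x + y = 118 => 2*lambda = 118 => lambda = 59
x* = y* = 59 > 0, consistent with mu_x = mu_y = 0.
(Any feasible point with x = 0 or y = 0 has f = 0 > -3481, so the minimum is not on those boundaries.)
min(-xy) = -3481 (i.e. max xy = 3481)
Multipliers: lambda = 59, mu_x = 0, mu_y = 0
Complementary slackness: lambda*(x + y - 118) = 59*(59 + 59 - 118) = 0, mu_x*x = 0*59 = 0, mu_y*y = 0*59 = 0. Satisfied.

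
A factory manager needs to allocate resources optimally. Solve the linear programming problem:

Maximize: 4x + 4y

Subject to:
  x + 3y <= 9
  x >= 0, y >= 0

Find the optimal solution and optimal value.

The feasible region has vertices at [(0, 0), (9, 0), (0, 3)].
Checking objective 4x + 4y at each vertex:
  (0, 0): 4*0 + 4*0 = 0
  (9, 0): 4*9 + 4*0 = 36
  (0, 3): 4*0 + 4*3 = 12
Maximum is 36 at (9, 0).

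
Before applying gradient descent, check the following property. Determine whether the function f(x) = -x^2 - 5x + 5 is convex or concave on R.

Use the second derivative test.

f(x) = -x^2 - 5x + 5
f'(x) = -2x - 5
f''(x) = -2
Since f''(x) = -2 < 0 for all x, f is concave on R.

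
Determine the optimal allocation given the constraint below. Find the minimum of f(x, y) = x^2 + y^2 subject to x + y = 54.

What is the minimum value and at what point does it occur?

Substitute y = 54 - x into f(x,y) = x^2 + y^2:
g(x) = x^2 + (54 - x)^2 = 2x^2 - 108x + 2916
g'(x) = 4x - 108 = 0  =>  x = 27
y = 54 - 27 = 27
Minimum value = 27^2 + 27^2 = 1458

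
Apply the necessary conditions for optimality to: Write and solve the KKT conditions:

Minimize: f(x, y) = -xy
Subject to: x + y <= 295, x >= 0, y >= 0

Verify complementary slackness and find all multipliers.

Problem: min -xy s.t. x + y <= 295 (multiplier lambda), x >= 0 (mu_x), y >= 0 (mu_y)
KKT stationarity: -y + lambda - mu_x = 0, -x + lambda - mu_y = 0, with lambda, mu_x, mu_y >= 0
Complementary slackness: lambda*(x + y - 295) = 0, mu_x*x = 0, mu_y*y = 0
If lambda = 0: y = -mu_x <= 0 and x = -mu_y <= 0 force x = y = 0 with f = 0; but x = y = 295/2 is feasible with f = -87025/4 < 0, so this is not the minimum. Hence lambda > 0 and x + y = 295.
Try x > 0, y > 0 (so mu_x = mu_y = 0): y = lambda, x = lambda => x = y = lambda
x + y = 295 => 2*lambda = 295 => lambda = 295/2
x* = y* = 295/2 > 0, consistent with mu_x = mu_y = 0.
(Any feasible point with x = 0 or y = 0 has f = 0 > -87025/4, so the minimum is not on those boundaries.)
min(-xy) = -87025/4 (i.e. max xy = 87025/4)
Multipliers: lambda = 295/2, mu_x = 0, mu_y = 0
Complementary slackness: lambda*(x + y - 295) = 295/2*(295/2 + 295/2 - 295) = 0, mu_x*x = 0*295/2 = 0, mu_y*y = 0*295/2 = 0. Satisfied.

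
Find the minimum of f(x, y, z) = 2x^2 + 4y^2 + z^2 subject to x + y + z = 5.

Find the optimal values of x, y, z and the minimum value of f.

Using Lagrange multipliers on f = 2x^2 + 4y^2 + z^2 with constraint x + y + z = 5:
Conditions: 2*2*x = lambda, 2*4*y = lambda, 2*1*z = lambda
So x = lambda/4, y = lambda/8, z = lambda/2
Substituting into constraint: lambda * (7/8) = 5
lambda = 40/7
x = 10/7, y = 5/7, z = 20/7
Minimum value = 100/7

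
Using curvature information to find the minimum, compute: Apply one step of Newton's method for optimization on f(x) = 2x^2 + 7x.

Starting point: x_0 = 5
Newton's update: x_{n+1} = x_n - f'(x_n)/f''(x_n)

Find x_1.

f(x) = 2x^2 + 7x
f'(x) = 4x + (7), f''(x) = 4
Newton step: x_1 = x_0 - f'(x_0)/f''(x_0)
f'(5) = 27
x_1 = 5 - 27/4 = -7/4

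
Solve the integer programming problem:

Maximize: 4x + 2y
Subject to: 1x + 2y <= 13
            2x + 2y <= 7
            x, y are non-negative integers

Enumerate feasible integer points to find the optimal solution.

Constraint 1: 1x + 2y <= 13
Constraint 2: 2x + 2y <= 7
Feasible x range (need y >= 0): 0 <= x <= min(13/1, 7/2) => x in {0, ..., 3}.
Enumerate feasible integer points row by row (the coefficient of y is 2 > 0, so for each x the largest feasible y gives the best value):
  x = 0: y <= min((13 - 1*0)/2, (7 - 2*0)/2) => y in {0, ..., 3}; best 4*0 + 2*3 = 6
  x = 1: y <= min((13 - 1*1)/2, (7 - 2*1)/2) => y in {0, ..., 2}; best 4*1 + 2*2 = 8
  x = 2: y <= min((13 - 1*2)/2, (7 - 2*2)/2) => y in {0, ..., 1}; best 4*2 + 2*1 = 10
  x = 3: y <= min((13 - 1*3)/2, (7 - 2*3)/2) => y in {0}; best 4*3 + 2*0 = 12
The maximum 4x + 2y = 12 is achieved at x = 3, y = 0.
Check: 1*3 + 2*0 = 3 <= 13 and 2*3 + 2*0 = 6 <= 7.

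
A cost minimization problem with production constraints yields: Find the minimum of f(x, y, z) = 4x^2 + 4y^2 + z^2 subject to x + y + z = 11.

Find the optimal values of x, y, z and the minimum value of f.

Using Lagrange multipliers on f = 4x^2 + 4y^2 + z^2 with constraint x + y + z = 11:
Conditions: 2*4*x = lambda, 2*4*y = lambda, 2*1*z = lambda
So x = lambda/8, y = lambda/8, z = lambda/2
Substituting into constraint: lambda * (3/4) = 11
lambda = 44/3
x = 11/6, y = 11/6, z = 22/3
Minimum value = 242/3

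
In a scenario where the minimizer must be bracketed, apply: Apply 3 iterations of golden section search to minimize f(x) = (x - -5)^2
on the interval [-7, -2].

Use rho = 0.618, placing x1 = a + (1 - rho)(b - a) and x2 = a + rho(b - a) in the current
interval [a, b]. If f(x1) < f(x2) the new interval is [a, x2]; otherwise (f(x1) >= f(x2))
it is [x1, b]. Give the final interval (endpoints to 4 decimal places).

Golden section search for min of f(x) = (x - -5)^2 on [-7, -2].
Each step: x1 = a + (1 - rho)(b - a), x2 = a + rho(b - a); if f(x1) < f(x2) keep [a, x2], otherwise keep [x1, b].
Step 1: [-7.0000, -2.0000], x1=-5.0900 (f=0.0081), x2=-3.9100 (f=1.1881); f(x1) < f(x2) => keep [-7.0000, -3.9100]
Step 2: [-7.0000, -3.9100], x1=-5.8196 (f=0.6718), x2=-5.0904 (f=0.0082); f(x1) > f(x2) => keep [-5.8196, -3.9100]
Step 3: [-5.8196, -3.9100], x1=-5.0901 (f=0.0081), x2=-4.6395 (f=0.1300); f(x1) < f(x2) => keep [-5.8196, -4.6395]
Final interval: [-5.8196, -4.6395]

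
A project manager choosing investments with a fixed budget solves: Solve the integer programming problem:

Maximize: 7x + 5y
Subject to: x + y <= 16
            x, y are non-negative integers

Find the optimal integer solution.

Objective: 7x + 5y, constraint: x + y <= 16
Coefficient of x is 7 >= coefficient of y is 5, so allocate the entire budget to x.
Optimal: x = 16, y = 0, value = 112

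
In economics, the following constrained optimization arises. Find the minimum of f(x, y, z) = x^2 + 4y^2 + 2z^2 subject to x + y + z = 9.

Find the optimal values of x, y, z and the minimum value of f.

Using Lagrange multipliers on f = x^2 + 4y^2 + 2z^2 with constraint x + y + z = 9:
Conditions: 2*1*x = lambda, 2*4*y = lambda, 2*2*z = lambda
So x = lambda/2, y = lambda/8, z = lambda/4
Substituting into constraint: lambda * (7/8) = 9
lambda = 72/7
x = 36/7, y = 9/7, z = 18/7
Minimum value = 324/7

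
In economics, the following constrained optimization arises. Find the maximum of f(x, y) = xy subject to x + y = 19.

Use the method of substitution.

Substitute y = 19 - x into f(x,y) = xy:
g(x) = x(19 - x) = 19x - x^2
g'(x) = 19 - 2x = 0  =>  x = 19/2
y = 19 - 19/2 = 19/2
Maximum value = (19/2) * (19/2) = 361/4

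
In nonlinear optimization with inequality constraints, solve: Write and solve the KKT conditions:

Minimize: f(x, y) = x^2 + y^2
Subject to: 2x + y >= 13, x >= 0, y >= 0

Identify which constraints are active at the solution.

KKT conditions for min x^2 + y^2 s.t. 2x + 1y >= 13, x >= 0, y >= 0:
Stationarity: 2x = mu*2 + mu_x, 2y = mu*1 + mu_y, with mu, mu_x, mu_y >= 0
Complementary slackness: mu*(2x + y - 13) = 0, mu_x*x = 0, mu_y*y = 0
(0, 0) is infeasible (2*0 + 1*0 < 13), so if mu = 0 stationarity would force x = mu_x/2 >= 0, y = mu_y/2 >= 0 with mu_x*x = mu_y*y = 0, i.e. x = y = 0: contradiction. Hence mu > 0 and 2x + y = 13 is active.
Try x > 0, y > 0 (so mu_x = mu_y = 0): x = 2*mu/2, y = 1*mu/2
Substitute: 2*(2*mu/2) + 1*(1*mu/2) = 13
  mu*5/2 = 13 => mu = 26/5
x* = 26/5 > 0, y* = 13/5 > 0, consistent with mu_x = mu_y = 0.
f is convex and the constraints are linear, so this KKT point is the global minimum.
f* = 169/5
Active constraints: 2x + y >= 13 (holds with equality, mu = 26/5 > 0); x >= 0 and y >= 0 are inactive (mu_x = mu_y = 0).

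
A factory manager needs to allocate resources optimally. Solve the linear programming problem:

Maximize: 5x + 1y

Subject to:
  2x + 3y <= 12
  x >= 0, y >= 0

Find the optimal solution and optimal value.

The feasible region has vertices at [(0, 0), (6, 0), (0, 4)].
Checking objective 5x + 1y at each vertex:
  (0, 0): 5*0 + 1*0 = 0
  (6, 0): 5*6 + 1*0 = 30
  (0, 4): 5*0 + 1*4 = 4
Maximum is 30 at (6, 0).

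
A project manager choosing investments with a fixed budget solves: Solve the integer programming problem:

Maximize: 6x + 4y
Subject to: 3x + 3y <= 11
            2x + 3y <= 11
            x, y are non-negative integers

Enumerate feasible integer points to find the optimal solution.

Constraint 1: 3x + 3y <= 11
Constraint 2: 2x + 3y <= 11
Feasible x range (need y >= 0): 0 <= x <= min(11/3, 11/2) => x in {0, ..., 3}.
Enumerate feasible integer points row by row (the coefficient of y is 4 > 0, so for each x the largest feasible y gives the best value):
  x = 0: y <= min((11 - 3*0)/3, (11 - 2*0)/3) => y in {0, ..., 3}; best 6*0 + 4*3 = 12
  x = 1: y <= min((11 - 3*1)/3, (11 - 2*1)/3) => y in {0, ..., 2}; best 6*1 + 4*2 = 14
  x = 2: y <= min((11 - 3*2)/3, (11 - 2*2)/3) => y in {0, ..., 1}; best 6*2 + 4*1 = 16
  x = 3: y <= min((11 - 3*3)/3, (11 - 2*3)/3) => y in {0}; best 6*3 + 4*0 = 18
The maximum 6x + 4y = 18 is achieved at x = 3, y = 0.
Check: 3*3 + 3*0 = 9 <= 11 and 2*3 + 3*0 = 6 <= 11.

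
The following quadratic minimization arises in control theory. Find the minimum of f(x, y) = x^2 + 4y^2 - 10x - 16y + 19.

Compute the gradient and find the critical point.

f(x,y) = x^2 + 4y^2 - 10x - 16y + 19
df/dx = 2x + (-10) = 0  =>  x = 5
df/dy = 8y + (-16) = 0  =>  y = 2
f(5, 2) = 1*(5)^2 + 4*(2)^2 + -10*(5) + -16*(2) + 19 = -22
Hessian is diagonal with entries 2, 8 > 0, so this is a minimum.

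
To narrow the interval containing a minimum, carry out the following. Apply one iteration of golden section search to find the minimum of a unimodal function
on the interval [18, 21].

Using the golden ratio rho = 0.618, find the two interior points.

Golden section search on [18, 21].
Golden ratio rho = 0.618 (approx).
Interior points:
  x_1 = 18 + (1-0.618)*3 = 19.1460
  x_2 = 18 + 0.618*3 = 19.8540
Compare f(x_1) and f(x_2) to determine which subinterval to keep.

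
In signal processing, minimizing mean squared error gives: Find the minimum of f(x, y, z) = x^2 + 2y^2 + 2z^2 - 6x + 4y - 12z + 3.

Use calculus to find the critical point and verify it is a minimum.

f(x,y,z) = x^2 + 2y^2 + 2z^2 - 6x + 4y - 12z + 3
df/dx = 2x + (-6) = 0 => x = 3
df/dy = 4y + (4) = 0 => y = -1
df/dz = 4z + (-12) = 0 => z = 3
f(3,-1,3) = 1*(3)^2 + 2*(-1)^2 + 2*(3)^2 + -6*(3) + 4*(-1) + -12*(3) + 3 = -26
Hessian is diagonal with entries 2, 4, 4 > 0, confirmed minimum.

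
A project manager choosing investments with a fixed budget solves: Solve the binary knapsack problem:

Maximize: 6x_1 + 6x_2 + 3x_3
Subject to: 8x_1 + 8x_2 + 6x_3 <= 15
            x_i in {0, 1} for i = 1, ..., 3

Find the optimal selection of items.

Items: item 1 (v=6, w=8), item 2 (v=6, w=8), item 3 (v=3, w=6)
Capacity: 15
Checking all 8 subsets (w = total weight, v = total value):
  {}: w = 0, v = 0
  {1}: w = 8, v = 6
  {2}: w = 8, v = 6
  {3}: w = 6, v = 3
  {1, 2}: w = 16 > 15, infeasible
  {1, 3}: w = 14, v = 9
  {2, 3}: w = 14, v = 9
  {1, 2, 3}: w = 22 > 15, infeasible
Best feasible subset: items [1, 3]
(The same value 9 is also attained by {2, 3}.)
Total weight: 14 <= 15, total value: 9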